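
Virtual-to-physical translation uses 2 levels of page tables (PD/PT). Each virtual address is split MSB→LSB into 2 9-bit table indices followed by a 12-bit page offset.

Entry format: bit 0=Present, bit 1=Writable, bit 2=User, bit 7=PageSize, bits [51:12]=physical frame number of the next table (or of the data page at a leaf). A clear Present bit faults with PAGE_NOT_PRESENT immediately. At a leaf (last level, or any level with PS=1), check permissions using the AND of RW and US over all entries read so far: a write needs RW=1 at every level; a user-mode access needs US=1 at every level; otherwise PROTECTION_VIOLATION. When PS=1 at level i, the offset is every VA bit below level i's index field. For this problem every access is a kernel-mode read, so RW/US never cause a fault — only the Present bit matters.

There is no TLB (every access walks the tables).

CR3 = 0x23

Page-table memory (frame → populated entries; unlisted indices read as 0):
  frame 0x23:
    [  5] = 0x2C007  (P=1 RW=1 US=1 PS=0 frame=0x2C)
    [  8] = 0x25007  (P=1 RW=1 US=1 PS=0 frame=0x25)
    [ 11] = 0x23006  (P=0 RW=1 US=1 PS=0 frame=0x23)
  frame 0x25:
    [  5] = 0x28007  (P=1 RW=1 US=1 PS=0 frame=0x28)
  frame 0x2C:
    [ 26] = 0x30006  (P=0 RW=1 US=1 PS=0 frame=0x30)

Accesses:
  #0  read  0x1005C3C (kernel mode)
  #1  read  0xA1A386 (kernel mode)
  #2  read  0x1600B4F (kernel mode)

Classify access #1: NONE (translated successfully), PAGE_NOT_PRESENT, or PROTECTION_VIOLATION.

Trace:
#0 VA=0x1005C3C (r,kernel):
  L0 @0x23[8] → 0x25007  P=1,RW=1,US=1,PS=0
  L1 @0x25[5] → 0x28007  P=1,RW=1,US=1,PS=0
  → PA=0x28C3C  (2 entries read)
#1 VA=0xA1A386 (r,kernel):
  L0 @0x23[5] → 0x2C007  P=1,RW=1,US=1,PS=0
  L1 @0x2C[26] → 0x30006  P=0,RW=1,US=1,PS=0
  → PAGE_NOT_PRESENT  (2 entries read)
#2 VA=0x1600B4F (r,kernel):
  L0 @0x23[11] → 0x23006  P=0,RW=1,US=1,PS=0
  → PAGE_NOT_PRESENT  (1 entries read)

Access #1 fault: PAGE_NOT_PRESENT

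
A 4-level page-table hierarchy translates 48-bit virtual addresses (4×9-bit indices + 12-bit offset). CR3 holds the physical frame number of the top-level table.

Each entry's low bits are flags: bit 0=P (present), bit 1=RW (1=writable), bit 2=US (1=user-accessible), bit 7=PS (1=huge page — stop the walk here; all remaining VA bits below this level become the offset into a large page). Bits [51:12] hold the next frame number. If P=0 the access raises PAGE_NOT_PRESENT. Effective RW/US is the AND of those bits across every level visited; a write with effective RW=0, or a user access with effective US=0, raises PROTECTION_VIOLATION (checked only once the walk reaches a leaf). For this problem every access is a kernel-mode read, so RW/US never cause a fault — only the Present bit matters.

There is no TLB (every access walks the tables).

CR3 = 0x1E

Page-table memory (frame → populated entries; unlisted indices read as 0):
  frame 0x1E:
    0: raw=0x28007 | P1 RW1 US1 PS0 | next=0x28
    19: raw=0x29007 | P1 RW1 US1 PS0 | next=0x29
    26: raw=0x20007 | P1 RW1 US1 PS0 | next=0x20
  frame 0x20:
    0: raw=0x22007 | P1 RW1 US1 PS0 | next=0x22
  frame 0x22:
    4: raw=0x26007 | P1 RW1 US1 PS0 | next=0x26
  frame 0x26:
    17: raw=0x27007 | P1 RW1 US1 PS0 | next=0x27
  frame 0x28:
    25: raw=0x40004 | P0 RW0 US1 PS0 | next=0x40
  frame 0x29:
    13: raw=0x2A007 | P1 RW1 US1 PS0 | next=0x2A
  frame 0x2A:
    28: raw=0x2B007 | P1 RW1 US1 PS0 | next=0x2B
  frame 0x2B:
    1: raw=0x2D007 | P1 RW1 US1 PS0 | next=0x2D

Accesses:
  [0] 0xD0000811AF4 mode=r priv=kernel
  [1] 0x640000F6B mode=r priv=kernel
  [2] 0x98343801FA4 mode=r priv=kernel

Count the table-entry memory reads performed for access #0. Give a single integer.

Walk each access:
#0 VA=0xD0000811AF4 (r,kernel):
  [0] read 0x1E idx=26: raw=0x20007 flags P=1 W=1 U=1 S=0
  [1] read 0x20 idx=0: raw=0x22007 flags P=1 W=1 U=1 S=0
  [2] read 0x22 idx=4: raw=0x26007 flags P=1 W=1 U=1 S=0
  [3] read 0x26 idx=17: raw=0x27007 flags P=1 W=1 U=1 S=0
  ✓ 0x27AF4  — 4 lookups
#1 VA=0x640000F6B (r,kernel):
  [0] read 0x1E idx=0: raw=0x28007 flags P=1 W=1 U=1 S=0
  [1] read 0x28 idx=25: raw=0x40004 flags P=0 W=0 U=1 S=0
  → PAGE_NOT_PRESENT  (2 entries read)
#2 VA=0x98343801FA4 (r,kernel):
  [0] read 0x1E idx=19: raw=0x29007 flags P=1 W=1 U=1 S=0
  [1] read 0x29 idx=13: raw=0x2A007 flags P=1 W=1 U=1 S=0
  [2] read 0x2A idx=28: raw=0x2B007 flags P=1 W=1 U=1 S=0
  [3] read 0x2B idx=1: raw=0x2D007 flags P=1 W=1 U=1 S=0
  ✓ 0x2DFA4  — 4 lookups

Entries read for #0: 4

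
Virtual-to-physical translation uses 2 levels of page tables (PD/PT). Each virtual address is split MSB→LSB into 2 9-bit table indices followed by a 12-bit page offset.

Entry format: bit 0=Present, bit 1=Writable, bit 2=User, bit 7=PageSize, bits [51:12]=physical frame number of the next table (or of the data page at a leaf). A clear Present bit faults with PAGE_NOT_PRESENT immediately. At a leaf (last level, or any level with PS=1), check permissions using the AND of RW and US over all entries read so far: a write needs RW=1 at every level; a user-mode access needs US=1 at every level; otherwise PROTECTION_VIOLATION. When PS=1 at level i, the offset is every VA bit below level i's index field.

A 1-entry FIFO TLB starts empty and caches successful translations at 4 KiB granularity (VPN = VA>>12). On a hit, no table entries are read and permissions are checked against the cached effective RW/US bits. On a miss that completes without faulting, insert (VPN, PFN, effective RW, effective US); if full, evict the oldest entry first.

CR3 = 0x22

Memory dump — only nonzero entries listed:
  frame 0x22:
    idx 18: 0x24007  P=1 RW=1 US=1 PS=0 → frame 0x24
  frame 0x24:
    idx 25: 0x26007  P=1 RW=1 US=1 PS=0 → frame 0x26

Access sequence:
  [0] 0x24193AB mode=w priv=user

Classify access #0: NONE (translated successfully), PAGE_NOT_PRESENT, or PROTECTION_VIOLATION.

Trace:
#0 VA=0x24193AB (w,user):
  [0] read 0x22 idx=18: raw=0x24007 flags P=1 W=1 U=1 S=0
  [1] read 0x24 idx=25: raw=0x26007 flags P=1 W=1 U=1 S=0
  ✓ 0x263AB  — 2 lookups

Access #0 fault: NONE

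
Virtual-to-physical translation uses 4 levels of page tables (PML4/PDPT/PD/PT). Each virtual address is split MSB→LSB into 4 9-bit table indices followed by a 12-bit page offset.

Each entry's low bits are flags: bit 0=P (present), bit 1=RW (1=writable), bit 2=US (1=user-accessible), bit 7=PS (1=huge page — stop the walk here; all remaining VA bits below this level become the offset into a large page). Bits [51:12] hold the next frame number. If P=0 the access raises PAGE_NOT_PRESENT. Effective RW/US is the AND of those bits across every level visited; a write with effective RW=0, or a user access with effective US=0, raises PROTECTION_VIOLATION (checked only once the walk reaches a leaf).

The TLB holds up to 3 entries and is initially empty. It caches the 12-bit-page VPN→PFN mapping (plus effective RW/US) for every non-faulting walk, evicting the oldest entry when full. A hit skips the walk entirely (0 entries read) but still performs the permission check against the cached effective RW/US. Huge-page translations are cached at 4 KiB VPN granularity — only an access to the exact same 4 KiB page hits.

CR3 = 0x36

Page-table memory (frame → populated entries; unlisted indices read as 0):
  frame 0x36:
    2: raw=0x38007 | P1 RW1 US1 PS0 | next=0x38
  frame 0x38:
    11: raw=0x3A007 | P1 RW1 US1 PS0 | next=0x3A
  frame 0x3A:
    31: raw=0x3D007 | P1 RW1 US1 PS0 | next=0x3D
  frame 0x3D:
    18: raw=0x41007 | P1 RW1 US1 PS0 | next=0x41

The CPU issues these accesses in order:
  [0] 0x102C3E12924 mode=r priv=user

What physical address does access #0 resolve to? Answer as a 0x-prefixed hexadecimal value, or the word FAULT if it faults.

Walk each access:
#0 VA=0x102C3E12924 (r,user):
  [0] read 0x36 idx=2: raw=0x38007 flags P=1 W=1 U=1 S=0
  [1] read 0x38 idx=11: raw=0x3A007 flags P=1 W=1 U=1 S=0
  [2] read 0x3A idx=31: raw=0x3D007 flags P=1 W=1 U=1 S=0
  [3] read 0x3D idx=18: raw=0x41007 flags P=1 W=1 U=1 S=0
  ⇒ phys 0x41924  [4 reads]

Access #0 PA: 0x41924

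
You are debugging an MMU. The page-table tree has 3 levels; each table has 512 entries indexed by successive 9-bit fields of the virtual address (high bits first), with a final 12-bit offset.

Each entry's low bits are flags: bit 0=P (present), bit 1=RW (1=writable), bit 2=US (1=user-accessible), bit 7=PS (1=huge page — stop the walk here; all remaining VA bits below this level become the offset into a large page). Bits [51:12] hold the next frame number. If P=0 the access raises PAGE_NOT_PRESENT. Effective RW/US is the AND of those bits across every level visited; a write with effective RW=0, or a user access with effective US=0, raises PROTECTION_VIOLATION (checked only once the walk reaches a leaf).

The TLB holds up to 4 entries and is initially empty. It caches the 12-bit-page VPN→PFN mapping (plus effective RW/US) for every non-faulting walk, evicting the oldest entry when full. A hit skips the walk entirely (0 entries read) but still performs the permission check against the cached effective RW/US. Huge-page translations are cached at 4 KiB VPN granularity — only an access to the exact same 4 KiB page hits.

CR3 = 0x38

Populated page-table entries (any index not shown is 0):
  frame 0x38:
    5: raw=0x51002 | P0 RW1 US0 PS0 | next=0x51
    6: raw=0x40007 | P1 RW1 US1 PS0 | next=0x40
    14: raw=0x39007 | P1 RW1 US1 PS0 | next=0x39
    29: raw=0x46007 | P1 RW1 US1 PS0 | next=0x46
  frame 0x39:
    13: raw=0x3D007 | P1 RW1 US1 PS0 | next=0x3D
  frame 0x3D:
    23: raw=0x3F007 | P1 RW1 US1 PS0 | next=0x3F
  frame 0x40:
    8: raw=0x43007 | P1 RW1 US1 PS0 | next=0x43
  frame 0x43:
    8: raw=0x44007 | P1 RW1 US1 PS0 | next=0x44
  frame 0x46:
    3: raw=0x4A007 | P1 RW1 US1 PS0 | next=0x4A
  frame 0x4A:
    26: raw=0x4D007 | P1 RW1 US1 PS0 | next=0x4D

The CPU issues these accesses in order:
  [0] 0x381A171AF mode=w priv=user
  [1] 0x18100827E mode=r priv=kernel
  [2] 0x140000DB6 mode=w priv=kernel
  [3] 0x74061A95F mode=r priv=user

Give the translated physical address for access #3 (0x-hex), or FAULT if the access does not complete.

Walk each access:
#0 VA=0x381A171AF (w,user):
  L0 @0x38[14] → 0x39007  P=1,RW=1,US=1,PS=0
  L1 @0x39[13] → 0x3D007  P=1,RW=1,US=1,PS=0
  L2 @0x3D[23] → 0x3F007  P=1,RW=1,US=1,PS=0
  ⇒ phys 0x3F1AF  [3 reads]
#1 VA=0x18100827E (r,kernel):
  L0 @0x38[6] → 0x40007  P=1,RW=1,US=1,PS=0
  L1 @0x40[8] → 0x43007  P=1,RW=1,US=1,PS=0
  L2 @0x43[8] → 0x44007  P=1,RW=1,US=1,PS=0
  ⇒ phys 0x4427E  [3 reads]
#2 VA=0x140000DB6 (w,kernel):
  L0 @0x38[5] → 0x51002  P=0,RW=1,US=0,PS=0
  → PAGE_NOT_PRESENT  (1 entries read)
#3 VA=0x74061A95F (r,user):
  L0 @0x38[29] → 0x46007  P=1,RW=1,US=1,PS=0
  L1 @0x46[3] → 0x4A007  P=1,RW=1,US=1,PS=0
  L2 @0x4A[26] → 0x4D007  P=1,RW=1,US=1,PS=0
  ⇒ phys 0x4D95F  [3 reads]

Access #3 PA: 0x4D95F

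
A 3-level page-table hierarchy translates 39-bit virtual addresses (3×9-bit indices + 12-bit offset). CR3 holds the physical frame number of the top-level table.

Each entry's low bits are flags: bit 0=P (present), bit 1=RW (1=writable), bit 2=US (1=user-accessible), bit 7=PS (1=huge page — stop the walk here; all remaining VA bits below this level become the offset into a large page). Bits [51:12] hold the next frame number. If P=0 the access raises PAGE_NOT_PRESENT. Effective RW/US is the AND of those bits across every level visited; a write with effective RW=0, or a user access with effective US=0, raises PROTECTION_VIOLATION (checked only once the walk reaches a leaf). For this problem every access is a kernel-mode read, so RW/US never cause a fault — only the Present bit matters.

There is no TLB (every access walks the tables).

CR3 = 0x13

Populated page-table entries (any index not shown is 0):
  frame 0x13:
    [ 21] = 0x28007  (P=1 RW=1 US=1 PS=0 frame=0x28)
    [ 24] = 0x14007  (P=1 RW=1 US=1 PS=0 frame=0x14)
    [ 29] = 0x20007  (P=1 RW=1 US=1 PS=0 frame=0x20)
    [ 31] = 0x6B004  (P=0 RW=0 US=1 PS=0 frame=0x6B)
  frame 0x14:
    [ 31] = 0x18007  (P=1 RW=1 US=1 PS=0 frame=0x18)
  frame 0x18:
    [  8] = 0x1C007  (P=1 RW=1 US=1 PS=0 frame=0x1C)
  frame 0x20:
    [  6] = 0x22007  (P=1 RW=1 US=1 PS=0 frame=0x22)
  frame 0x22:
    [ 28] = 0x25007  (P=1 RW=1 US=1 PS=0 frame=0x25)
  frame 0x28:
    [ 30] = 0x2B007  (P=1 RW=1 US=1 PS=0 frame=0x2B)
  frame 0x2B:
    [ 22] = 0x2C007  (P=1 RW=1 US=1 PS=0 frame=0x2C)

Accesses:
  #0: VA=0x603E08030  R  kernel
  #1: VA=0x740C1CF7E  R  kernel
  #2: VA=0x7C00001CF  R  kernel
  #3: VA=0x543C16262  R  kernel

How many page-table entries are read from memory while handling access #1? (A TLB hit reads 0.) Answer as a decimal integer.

Per-access translation:
#0 VA=0x603E08030 (r,kernel):
  L0: frame=0x13 idx=24 entry=0x14007 [P=1 RW=1 US=1 PS=0]
  L1: frame=0x14 idx=31 entry=0x18007 [P=1 RW=1 US=1 PS=0]
  L2: frame=0x18 idx=8 entry=0x1C007 [P=1 RW=1 US=1 PS=0]
  → PA=0x1C030  (3 entries read)
#1 VA=0x740C1CF7E (r,kernel):
  L0: frame=0x13 idx=29 entry=0x20007 [P=1 RW=1 US=1 PS=0]
  L1: frame=0x20 idx=6 entry=0x22007 [P=1 RW=1 US=1 PS=0]
  L2: frame=0x22 idx=28 entry=0x25007 [P=1 RW=1 US=1 PS=0]
  → PA=0x25F7E  (3 entries read)
#2 VA=0x7C00001CF (r,kernel):
  L0: frame=0x13 idx=31 entry=0x6B004 [P=0 RW=0 US=1 PS=0]
  ✗ PAGE_NOT_PRESENT  [1 reads]
#3 VA=0x543C16262 (r,kernel):
  L0: frame=0x13 idx=21 entry=0x28007 [P=1 RW=1 US=1 PS=0]
  L1: frame=0x28 idx=30 entry=0x2B007 [P=1 RW=1 US=1 PS=0]
  L2: frame=0x2B idx=22 entry=0x2C007 [P=1 RW=1 US=1 PS=0]
  → PA=0x2C262  (3 entries read)

Entries read for #1: 3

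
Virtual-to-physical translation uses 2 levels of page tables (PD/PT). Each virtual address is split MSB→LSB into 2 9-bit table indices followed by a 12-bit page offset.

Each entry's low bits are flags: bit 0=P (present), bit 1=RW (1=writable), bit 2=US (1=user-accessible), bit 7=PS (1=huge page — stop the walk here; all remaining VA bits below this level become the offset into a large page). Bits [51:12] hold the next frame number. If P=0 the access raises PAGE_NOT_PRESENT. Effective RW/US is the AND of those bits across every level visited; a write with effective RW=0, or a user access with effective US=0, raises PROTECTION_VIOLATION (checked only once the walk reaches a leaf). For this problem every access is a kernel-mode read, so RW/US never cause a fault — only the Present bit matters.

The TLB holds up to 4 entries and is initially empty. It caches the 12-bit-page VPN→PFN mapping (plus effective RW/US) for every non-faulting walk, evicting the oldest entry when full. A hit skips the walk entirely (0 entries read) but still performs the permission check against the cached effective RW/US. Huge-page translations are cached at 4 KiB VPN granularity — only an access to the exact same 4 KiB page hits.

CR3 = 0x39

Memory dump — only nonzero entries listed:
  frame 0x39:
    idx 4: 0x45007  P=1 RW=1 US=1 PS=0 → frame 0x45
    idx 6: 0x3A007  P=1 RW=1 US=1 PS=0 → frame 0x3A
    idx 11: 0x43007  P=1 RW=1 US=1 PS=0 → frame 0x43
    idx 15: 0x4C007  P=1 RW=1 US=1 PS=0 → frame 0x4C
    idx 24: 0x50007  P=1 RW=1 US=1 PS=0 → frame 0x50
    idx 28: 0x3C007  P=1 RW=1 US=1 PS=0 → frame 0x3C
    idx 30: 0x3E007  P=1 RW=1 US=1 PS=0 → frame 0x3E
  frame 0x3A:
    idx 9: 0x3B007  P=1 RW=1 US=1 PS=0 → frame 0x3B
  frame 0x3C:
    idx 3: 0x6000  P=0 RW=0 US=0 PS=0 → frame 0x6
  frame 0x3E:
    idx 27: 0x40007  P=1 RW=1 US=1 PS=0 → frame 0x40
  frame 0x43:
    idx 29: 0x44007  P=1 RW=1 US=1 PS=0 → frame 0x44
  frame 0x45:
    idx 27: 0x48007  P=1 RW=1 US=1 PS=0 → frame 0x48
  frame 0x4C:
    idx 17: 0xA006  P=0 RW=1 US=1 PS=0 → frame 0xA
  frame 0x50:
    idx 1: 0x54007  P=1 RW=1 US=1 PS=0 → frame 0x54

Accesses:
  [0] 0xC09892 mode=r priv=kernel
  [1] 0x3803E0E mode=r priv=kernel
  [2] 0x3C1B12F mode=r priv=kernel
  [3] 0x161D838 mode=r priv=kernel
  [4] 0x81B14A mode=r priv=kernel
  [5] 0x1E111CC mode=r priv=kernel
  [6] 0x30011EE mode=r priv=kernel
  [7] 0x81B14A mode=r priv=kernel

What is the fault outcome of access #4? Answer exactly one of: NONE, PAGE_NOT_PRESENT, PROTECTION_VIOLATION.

Trace:
#0 VA=0xC09892 (r,kernel):
  lvl0: tbl 0x39, slot 6 ⇒ 0x3A007 (P1/RW1/US1/PS0)
  lvl1: tbl 0x3A, slot 9 ⇒ 0x3B007 (P1/RW1/US1/PS0)
  ✓ 0x3B892  — 2 lookups
#1 VA=0x3803E0E (r,kernel):
  lvl0: tbl 0x39, slot 28 ⇒ 0x3C007 (P1/RW1/US1/PS0)
  lvl1: tbl 0x3C, slot 3 ⇒ 0x6000 (P0/RW0/US0/PS0)
  → PAGE_NOT_PRESENT  (2 entries read)
#2 VA=0x3C1B12F (r,kernel):
  lvl0: tbl 0x39, slot 30 ⇒ 0x3E007 (P1/RW1/US1/PS0)
  lvl1: tbl 0x3E, slot 27 ⇒ 0x40007 (P1/RW1/US1/PS0)
  ✓ 0x4012F  — 2 lookups
#3 VA=0x161D838 (r,kernel):
  lvl0: tbl 0x39, slot 11 ⇒ 0x43007 (P1/RW1/US1/PS0)
  lvl1: tbl 0x43, slot 29 ⇒ 0x44007 (P1/RW1/US1/PS0)
  ✓ 0x44838  — 2 lookups
#4 VA=0x81B14A (r,kernel):
  lvl0: tbl 0x39, slot 4 ⇒ 0x45007 (P1/RW1/US1/PS0)
  lvl1: tbl 0x45, slot 27 ⇒ 0x48007 (P1/RW1/US1/PS0)
  ✓ 0x4814A  — 2 lookups
#5 VA=0x1E111CC (r,kernel):
  lvl0: tbl 0x39, slot 15 ⇒ 0x4C007 (P1/RW1/US1/PS0)
  lvl1: tbl 0x4C, slot 17 ⇒ 0xA006 (P0/RW1/US1/PS0)
  → PAGE_NOT_PRESENT  (2 entries read)
#6 VA=0x30011EE (r,kernel):
  lvl0: tbl 0x39, slot 24 ⇒ 0x50007 (P1/RW1/US1/PS0)
  lvl1: tbl 0x50, slot 1 ⇒ 0x54007 (P1/RW1/US1/PS0)
  ✓ 0x541EE  — 2 lookups
#7 VA=0x81B14A (r,kernel):
  TLB hit vpn=0x81B → PA=0x4814A

Access #4 fault: NONE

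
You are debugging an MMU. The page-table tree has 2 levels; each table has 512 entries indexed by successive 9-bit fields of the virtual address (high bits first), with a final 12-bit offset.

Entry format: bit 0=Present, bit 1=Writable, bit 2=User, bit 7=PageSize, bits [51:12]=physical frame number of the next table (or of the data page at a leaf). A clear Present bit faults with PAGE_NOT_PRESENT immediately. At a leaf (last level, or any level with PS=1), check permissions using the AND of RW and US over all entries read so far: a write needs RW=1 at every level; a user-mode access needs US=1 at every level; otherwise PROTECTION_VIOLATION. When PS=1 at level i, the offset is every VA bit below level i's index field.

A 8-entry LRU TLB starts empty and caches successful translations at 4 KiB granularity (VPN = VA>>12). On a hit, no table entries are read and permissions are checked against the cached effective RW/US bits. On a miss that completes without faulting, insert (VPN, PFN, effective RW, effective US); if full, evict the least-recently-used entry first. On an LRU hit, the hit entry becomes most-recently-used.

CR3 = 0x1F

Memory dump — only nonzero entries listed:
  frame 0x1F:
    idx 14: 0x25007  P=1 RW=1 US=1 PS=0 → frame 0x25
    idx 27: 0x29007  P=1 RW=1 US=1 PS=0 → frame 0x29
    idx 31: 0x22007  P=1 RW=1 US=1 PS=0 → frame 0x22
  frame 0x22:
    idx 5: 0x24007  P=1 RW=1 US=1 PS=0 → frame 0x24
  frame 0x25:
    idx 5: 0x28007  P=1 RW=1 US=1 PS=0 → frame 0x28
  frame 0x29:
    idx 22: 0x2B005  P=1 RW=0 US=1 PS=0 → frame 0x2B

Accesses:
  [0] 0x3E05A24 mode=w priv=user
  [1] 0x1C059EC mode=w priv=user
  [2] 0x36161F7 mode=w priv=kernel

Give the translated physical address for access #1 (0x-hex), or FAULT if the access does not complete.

Walk each access:
#0 VA=0x3E05A24 (w,user):
  L0: frame=0x1F idx=31 entry=0x22007 [P=1 RW=1 US=1 PS=0]
  L1: frame=0x22 idx=5 entry=0x24007 [P=1 RW=1 US=1 PS=0]
  ✓ 0x24A24  — 2 lookups
#1 VA=0x1C059EC (w,user):
  L0: frame=0x1F idx=14 entry=0x25007 [P=1 RW=1 US=1 PS=0]
  L1: frame=0x25 idx=5 entry=0x28007 [P=1 RW=1 US=1 PS=0]
  ✓ 0x289EC  — 2 lookups
#2 VA=0x36161F7 (w,kernel):
  L0: frame=0x1F idx=27 entry=0x29007 [P=1 RW=1 US=1 PS=0]
  L1: frame=0x29 idx=22 entry=0x2B005 [P=1 RW=0 US=1 PS=0]
  ✗ PROTECTION_VIOLATION  [2 reads]

Access #1 PA: 0x289EC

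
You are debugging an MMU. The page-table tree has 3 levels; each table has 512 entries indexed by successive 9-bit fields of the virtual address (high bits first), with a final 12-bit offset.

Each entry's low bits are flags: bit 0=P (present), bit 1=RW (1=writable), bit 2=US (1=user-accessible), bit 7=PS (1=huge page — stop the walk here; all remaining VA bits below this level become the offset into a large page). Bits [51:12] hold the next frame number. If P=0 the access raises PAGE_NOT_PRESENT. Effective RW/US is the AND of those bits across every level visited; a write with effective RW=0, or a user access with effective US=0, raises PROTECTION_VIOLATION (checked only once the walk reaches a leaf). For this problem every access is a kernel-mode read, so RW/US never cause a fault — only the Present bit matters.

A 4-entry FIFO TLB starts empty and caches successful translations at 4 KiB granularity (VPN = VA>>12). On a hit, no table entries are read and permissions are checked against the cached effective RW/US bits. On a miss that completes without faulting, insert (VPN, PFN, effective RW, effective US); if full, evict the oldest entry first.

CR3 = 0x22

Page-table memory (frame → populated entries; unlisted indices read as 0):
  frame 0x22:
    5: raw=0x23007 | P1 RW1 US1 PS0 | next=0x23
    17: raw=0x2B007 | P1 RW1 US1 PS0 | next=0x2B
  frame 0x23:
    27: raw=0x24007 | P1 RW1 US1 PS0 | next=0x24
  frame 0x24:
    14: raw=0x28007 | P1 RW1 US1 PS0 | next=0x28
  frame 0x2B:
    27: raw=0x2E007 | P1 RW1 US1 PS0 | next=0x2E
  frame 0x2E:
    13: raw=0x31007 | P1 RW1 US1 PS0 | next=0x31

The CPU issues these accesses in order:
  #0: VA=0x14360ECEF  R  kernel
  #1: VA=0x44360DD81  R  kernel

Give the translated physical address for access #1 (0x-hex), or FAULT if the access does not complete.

Walk each access:
#0 VA=0x14360ECEF (r,kernel):
  lvl0: tbl 0x22, slot 5 ⇒ 0x23007 (P1/RW1/US1/PS0)
  lvl1: tbl 0x23, slot 27 ⇒ 0x24007 (P1/RW1/US1/PS0)
  lvl2: tbl 0x24, slot 14 ⇒ 0x28007 (P1/RW1/US1/PS0)
  → PA=0x28CEF  (3 entries read)
#1 VA=0x44360DD81 (r,kernel):
  lvl0: tbl 0x22, slot 17 ⇒ 0x2B007 (P1/RW1/US1/PS0)
  lvl1: tbl 0x2B, slot 27 ⇒ 0x2E007 (P1/RW1/US1/PS0)
  lvl2: tbl 0x2E, slot 13 ⇒ 0x31007 (P1/RW1/US1/PS0)
  → PA=0x31D81  (3 entries read)

Access #1 PA: 0x31D81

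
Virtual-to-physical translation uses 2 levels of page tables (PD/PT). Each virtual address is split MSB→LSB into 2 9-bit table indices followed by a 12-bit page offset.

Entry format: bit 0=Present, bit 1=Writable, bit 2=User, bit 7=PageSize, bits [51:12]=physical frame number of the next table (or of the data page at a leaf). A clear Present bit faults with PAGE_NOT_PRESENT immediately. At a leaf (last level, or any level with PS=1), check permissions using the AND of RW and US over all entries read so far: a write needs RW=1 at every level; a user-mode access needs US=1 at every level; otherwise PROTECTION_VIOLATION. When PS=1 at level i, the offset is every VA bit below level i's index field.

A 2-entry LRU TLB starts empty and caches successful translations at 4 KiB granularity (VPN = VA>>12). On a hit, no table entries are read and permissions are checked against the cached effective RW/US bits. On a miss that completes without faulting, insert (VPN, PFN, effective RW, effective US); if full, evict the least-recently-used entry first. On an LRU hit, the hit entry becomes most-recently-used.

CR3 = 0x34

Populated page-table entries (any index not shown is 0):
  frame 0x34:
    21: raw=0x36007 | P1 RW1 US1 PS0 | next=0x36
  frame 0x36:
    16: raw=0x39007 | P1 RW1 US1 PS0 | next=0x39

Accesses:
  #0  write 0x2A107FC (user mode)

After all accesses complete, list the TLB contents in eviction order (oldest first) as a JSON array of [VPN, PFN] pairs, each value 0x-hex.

Trace:
#0 VA=0x2A107FC (w,user):
  L0: frame=0x34 idx=21 entry=0x36007 [P=1 RW=1 US=1 PS=0]
  L1: frame=0x36 idx=16 entry=0x39007 [P=1 RW=1 US=1 PS=0]
  ⇒ phys 0x397FC  [2 reads]

TLB: [["0x2A10", "0x39"]]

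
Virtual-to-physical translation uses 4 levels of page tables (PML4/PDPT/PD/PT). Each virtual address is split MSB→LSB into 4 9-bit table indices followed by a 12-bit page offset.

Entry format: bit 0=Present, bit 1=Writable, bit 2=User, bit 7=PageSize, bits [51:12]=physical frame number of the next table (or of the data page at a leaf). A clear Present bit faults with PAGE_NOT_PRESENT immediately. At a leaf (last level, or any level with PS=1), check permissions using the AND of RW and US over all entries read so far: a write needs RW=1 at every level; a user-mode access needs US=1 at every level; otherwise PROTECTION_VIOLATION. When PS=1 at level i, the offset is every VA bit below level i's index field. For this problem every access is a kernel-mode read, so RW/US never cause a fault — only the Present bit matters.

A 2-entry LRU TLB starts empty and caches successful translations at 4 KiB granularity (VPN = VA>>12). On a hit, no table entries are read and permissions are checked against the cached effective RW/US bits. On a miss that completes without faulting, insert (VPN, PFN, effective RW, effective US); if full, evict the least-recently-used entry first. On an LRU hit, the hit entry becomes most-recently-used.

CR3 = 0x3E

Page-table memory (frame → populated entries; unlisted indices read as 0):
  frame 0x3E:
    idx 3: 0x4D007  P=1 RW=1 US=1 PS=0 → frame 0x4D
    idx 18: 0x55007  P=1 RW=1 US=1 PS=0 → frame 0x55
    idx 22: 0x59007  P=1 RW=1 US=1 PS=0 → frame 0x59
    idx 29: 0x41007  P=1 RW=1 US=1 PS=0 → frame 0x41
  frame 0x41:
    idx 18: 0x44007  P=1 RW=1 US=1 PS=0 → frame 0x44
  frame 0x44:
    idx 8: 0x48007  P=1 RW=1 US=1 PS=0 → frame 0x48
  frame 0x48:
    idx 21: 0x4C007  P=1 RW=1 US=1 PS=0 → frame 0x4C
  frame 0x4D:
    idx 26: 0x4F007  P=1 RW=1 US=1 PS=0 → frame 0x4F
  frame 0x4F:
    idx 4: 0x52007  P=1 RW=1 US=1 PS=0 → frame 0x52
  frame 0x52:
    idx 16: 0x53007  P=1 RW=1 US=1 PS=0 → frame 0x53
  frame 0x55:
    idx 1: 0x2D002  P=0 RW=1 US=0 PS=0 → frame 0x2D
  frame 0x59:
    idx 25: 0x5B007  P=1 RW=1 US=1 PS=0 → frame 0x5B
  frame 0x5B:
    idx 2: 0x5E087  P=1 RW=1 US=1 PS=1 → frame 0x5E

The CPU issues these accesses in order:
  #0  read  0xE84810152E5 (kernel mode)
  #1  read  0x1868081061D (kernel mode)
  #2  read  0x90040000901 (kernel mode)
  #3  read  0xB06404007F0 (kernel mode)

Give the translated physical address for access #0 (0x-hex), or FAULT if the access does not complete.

Walk each access:
#0 VA=0xE84810152E5 (r,kernel):
  L0 @0x3E[29] → 0x41007  P=1,RW=1,US=1,PS=0
  L1 @0x41[18] → 0x44007  P=1,RW=1,US=1,PS=0
  L2 @0x44[8] → 0x48007  P=1,RW=1,US=1,PS=0
  L3 @0x48[21] → 0x4C007  P=1,RW=1,US=1,PS=0
  ⇒ phys 0x4C2E5  [4 reads]
#1 VA=0x1868081061D (r,kernel):
  L0 @0x3E[3] → 0x4D007  P=1,RW=1,US=1,PS=0
  L1 @0x4D[26] → 0x4F007  P=1,RW=1,US=1,PS=0
  L2 @0x4F[4] → 0x52007  P=1,RW=1,US=1,PS=0
  L3 @0x52[16] → 0x53007  P=1,RW=1,US=1,PS=0
  ⇒ phys 0x5361D  [4 reads]
#2 VA=0x90040000901 (r,kernel):
  L0 @0x3E[18] → 0x55007  P=1,RW=1,US=1,PS=0
  L1 @0x55[1] → 0x2D002  P=0,RW=1,US=0,PS=0
  ✗ PAGE_NOT_PRESENT  [2 reads]
#3 VA=0xB06404007F0 (r,kernel):
  L0 @0x3E[22] → 0x59007  P=1,RW=1,US=1,PS=0
  L1 @0x59[25] → 0x5B007  P=1,RW=1,US=1,PS=0
  L2 @0x5B[2] → 0x5E087  P=1,RW=1,US=1,PS=1
  ⇒ phys 0x5E7F0 (huge @L2)  [3 reads]

Access #0 PA: 0x4C2E5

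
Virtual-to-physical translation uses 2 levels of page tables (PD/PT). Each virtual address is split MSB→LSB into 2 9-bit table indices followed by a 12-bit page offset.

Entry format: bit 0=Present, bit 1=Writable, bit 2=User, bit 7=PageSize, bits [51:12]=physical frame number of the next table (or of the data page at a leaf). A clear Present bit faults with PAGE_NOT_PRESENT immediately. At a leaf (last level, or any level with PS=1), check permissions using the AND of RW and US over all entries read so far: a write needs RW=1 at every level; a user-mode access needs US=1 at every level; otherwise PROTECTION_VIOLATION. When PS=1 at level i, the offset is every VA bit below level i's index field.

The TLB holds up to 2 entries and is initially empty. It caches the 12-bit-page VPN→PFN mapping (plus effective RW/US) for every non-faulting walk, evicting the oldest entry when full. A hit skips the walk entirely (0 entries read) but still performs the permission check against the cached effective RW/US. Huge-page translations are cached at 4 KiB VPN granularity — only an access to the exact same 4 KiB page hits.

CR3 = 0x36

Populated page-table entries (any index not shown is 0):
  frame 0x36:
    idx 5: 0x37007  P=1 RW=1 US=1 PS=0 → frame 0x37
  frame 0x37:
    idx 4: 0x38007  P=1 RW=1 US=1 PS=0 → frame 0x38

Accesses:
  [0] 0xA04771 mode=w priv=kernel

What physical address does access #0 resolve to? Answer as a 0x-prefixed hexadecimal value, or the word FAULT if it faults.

Trace:
#0 VA=0xA04771 (w,kernel):
  [0] read 0x36 idx=5: raw=0x37007 flags P=1 W=1 U=1 S=0
  [1] read 0x37 idx=4: raw=0x38007 flags P=1 W=1 U=1 S=0
  ✓ 0x38771  — 2 lookups

Access #0 PA: 0x38771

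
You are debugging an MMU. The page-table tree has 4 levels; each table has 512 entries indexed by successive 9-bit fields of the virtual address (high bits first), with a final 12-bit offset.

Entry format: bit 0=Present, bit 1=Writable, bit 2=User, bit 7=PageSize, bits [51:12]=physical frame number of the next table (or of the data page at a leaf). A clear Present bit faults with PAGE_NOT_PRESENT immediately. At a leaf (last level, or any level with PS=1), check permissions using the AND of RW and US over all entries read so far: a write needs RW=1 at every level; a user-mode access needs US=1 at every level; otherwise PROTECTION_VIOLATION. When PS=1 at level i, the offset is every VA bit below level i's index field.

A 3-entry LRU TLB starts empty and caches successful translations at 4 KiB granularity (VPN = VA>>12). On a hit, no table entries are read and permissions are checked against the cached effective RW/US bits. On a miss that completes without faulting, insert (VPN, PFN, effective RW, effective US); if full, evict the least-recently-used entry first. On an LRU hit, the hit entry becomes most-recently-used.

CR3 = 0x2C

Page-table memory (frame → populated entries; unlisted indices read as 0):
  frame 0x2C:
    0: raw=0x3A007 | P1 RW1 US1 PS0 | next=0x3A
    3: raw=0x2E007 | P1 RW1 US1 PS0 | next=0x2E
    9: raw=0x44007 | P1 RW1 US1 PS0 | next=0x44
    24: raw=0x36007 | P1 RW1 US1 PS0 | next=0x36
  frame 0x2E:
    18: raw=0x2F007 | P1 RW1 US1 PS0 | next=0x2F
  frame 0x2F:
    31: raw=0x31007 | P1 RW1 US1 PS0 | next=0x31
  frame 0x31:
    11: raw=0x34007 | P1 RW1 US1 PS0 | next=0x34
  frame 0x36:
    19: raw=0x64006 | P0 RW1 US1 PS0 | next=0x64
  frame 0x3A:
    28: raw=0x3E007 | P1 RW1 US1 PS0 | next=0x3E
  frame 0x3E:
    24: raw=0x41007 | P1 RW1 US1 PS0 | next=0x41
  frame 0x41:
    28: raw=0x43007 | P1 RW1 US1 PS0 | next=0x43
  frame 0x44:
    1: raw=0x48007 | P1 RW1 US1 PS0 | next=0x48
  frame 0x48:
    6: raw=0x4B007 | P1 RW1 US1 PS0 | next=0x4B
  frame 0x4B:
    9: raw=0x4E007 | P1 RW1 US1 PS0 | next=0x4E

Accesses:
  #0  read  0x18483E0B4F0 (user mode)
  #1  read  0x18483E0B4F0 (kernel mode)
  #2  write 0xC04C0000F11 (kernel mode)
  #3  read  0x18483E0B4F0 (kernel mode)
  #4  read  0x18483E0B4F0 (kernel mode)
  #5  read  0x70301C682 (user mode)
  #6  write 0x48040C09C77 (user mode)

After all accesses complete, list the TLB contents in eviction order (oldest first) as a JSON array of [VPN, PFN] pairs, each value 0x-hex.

Walk each access:
#0 VA=0x18483E0B4F0 (r,user):
  lvl0: tbl 0x2C, slot 3 ⇒ 0x2E007 (P1/RW1/US1/PS0)
  lvl1: tbl 0x2E, slot 18 ⇒ 0x2F007 (P1/RW1/US1/PS0)
  lvl2: tbl 0x2F, slot 31 ⇒ 0x31007 (P1/RW1/US1/PS0)
  lvl3: tbl 0x31, slot 11 ⇒ 0x34007 (P1/RW1/US1/PS0)
  ✓ 0x344F0  — 4 lookups
#1 VA=0x18483E0B4F0 (r,kernel):
  TLB hit vpn=0x18483E0B → PA=0x344F0
#2 VA=0xC04C0000F11 (w,kernel):
  lvl0: tbl 0x2C, slot 24 ⇒ 0x36007 (P1/RW1/US1/PS0)
  lvl1: tbl 0x36, slot 19 ⇒ 0x64006 (P0/RW1/US1/PS0)
  ⇒ fault: PAGE_NOT_PRESENT  — 2 lookups
#3 VA=0x18483E0B4F0 (r,kernel):
  TLB hit vpn=0x18483E0B → PA=0x344F0
#4 VA=0x18483E0B4F0 (r,kernel):
  TLB hit vpn=0x18483E0B → PA=0x344F0
#5 VA=0x70301C682 (r,user):
  lvl0: tbl 0x2C, slot 0 ⇒ 0x3A007 (P1/RW1/US1/PS0)
  lvl1: tbl 0x3A, slot 28 ⇒ 0x3E007 (P1/RW1/US1/PS0)
  lvl2: tbl 0x3E, slot 24 ⇒ 0x41007 (P1/RW1/US1/PS0)
  lvl3: tbl 0x41, slot 28 ⇒ 0x43007 (P1/RW1/US1/PS0)
  ✓ 0x43682  — 4 lookups
#6 VA=0x48040C09C77 (w,user):
  lvl0: tbl 0x2C, slot 9 ⇒ 0x44007 (P1/RW1/US1/PS0)
  lvl1: tbl 0x44, slot 1 ⇒ 0x48007 (P1/RW1/US1/PS0)
  lvl2: tbl 0x48, slot 6 ⇒ 0x4B007 (P1/RW1/US1/PS0)
  lvl3: tbl 0x4B, slot 9 ⇒ 0x4E007 (P1/RW1/US1/PS0)
  ✓ 0x4EC77  — 4 lookups

TLB: [["0x18483E0B", "0x34"], ["0x70301C", "0x43"], ["0x48040C09", "0x4E"]]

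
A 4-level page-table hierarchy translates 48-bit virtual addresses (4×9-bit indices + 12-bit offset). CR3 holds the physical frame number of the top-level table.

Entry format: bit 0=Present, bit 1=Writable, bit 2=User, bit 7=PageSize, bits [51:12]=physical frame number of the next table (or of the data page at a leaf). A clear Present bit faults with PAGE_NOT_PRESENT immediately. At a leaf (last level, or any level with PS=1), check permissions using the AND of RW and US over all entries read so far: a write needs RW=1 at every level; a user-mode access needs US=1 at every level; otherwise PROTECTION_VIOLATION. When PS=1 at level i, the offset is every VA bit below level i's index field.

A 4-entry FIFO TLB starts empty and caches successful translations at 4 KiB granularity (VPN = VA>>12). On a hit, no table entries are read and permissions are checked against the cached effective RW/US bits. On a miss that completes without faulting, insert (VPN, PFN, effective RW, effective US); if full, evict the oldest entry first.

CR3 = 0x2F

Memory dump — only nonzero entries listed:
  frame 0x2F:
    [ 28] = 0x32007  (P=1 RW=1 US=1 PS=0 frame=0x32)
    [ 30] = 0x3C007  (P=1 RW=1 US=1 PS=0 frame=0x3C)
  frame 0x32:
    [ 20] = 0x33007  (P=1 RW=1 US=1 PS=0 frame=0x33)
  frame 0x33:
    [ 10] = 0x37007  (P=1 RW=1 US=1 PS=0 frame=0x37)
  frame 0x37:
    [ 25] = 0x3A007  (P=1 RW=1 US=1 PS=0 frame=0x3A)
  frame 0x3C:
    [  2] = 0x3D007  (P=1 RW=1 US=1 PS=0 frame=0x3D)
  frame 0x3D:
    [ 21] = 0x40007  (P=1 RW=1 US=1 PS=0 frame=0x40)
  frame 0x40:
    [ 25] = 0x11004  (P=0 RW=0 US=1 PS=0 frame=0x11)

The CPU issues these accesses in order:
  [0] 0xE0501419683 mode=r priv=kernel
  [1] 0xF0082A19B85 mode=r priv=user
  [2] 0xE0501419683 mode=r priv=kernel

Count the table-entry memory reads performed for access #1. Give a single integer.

Trace:
#0 VA=0xE0501419683 (r,kernel):
  L0: frame=0x2F idx=28 entry=0x32007 [P=1 RW=1 US=1 PS=0]
  L1: frame=0x32 idx=20 entry=0x33007 [P=1 RW=1 US=1 PS=0]
  L2: frame=0x33 idx=10 entry=0x37007 [P=1 RW=1 US=1 PS=0]
  L3: frame=0x37 idx=25 entry=0x3A007 [P=1 RW=1 US=1 PS=0]
  → PA=0x3A683  (4 entries read)
#1 VA=0xF0082A19B85 (r,user):
  L0: frame=0x2F idx=30 entry=0x3C007 [P=1 RW=1 US=1 PS=0]
  L1: frame=0x3C idx=2 entry=0x3D007 [P=1 RW=1 US=1 PS=0]
  L2: frame=0x3D idx=21 entry=0x40007 [P=1 RW=1 US=1 PS=0]
  L3: frame=0x40 idx=25 entry=0x11004 [P=0 RW=0 US=1 PS=0]
  ⇒ fault: PAGE_NOT_PRESENT  — 4 lookups
#2 VA=0xE0501419683 (r,kernel):
  TLB hit vpn=0xE0501419 → PA=0x3A683

Entries read for #1: 4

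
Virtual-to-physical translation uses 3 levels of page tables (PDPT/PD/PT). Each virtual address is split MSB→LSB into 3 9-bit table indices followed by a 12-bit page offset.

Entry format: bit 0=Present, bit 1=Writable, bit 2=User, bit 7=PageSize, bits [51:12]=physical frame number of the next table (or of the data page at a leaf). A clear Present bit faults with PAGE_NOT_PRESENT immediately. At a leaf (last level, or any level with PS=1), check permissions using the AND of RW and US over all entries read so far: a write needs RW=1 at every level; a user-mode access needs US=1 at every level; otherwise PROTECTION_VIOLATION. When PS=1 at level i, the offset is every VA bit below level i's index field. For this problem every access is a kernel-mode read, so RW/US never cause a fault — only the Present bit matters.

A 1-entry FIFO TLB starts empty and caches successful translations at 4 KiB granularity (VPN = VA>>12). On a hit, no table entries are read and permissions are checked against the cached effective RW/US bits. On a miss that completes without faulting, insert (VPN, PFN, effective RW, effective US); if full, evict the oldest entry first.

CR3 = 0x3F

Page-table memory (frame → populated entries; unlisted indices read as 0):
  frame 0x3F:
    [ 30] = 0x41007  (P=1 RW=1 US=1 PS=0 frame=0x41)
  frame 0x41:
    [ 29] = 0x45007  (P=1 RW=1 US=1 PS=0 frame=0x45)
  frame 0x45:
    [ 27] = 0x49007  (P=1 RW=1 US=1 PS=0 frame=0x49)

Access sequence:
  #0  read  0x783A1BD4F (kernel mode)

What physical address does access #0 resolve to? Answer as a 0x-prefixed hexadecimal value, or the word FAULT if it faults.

Per-access translation:
#0 VA=0x783A1BD4F (r,kernel):
  [0] read 0x3F idx=30: raw=0x41007 flags P=1 W=1 U=1 S=0
  [1] read 0x41 idx=29: raw=0x45007 flags P=1 W=1 U=1 S=0
  [2] read 0x45 idx=27: raw=0x49007 flags P=1 W=1 U=1 S=0
  ⇒ phys 0x49D4F  [3 reads]

Access #0 PA: 0x49D4F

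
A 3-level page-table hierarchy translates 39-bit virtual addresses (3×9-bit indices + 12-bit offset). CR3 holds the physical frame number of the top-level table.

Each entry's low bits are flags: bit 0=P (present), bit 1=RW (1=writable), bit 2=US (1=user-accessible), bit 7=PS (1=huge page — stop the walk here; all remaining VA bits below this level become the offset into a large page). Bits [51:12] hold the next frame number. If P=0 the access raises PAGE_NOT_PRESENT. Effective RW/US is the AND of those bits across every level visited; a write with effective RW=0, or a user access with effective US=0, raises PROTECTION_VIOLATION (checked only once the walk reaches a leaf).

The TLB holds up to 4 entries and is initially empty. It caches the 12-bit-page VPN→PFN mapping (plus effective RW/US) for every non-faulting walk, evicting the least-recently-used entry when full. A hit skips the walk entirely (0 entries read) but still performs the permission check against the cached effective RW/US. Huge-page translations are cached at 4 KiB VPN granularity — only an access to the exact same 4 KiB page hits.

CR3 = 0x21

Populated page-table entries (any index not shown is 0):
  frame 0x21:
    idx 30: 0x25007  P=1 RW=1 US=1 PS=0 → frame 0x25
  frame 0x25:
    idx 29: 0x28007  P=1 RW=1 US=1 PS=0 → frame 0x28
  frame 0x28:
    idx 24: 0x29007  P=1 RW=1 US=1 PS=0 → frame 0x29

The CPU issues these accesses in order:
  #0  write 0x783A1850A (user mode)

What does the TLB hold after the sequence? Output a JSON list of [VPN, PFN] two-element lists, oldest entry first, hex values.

Per-access translation:
#0 VA=0x783A1850A (w,user):
  L0: frame=0x21 idx=30 entry=0x25007 [P=1 RW=1 US=1 PS=0]
  L1: frame=0x25 idx=29 entry=0x28007 [P=1 RW=1 US=1 PS=0]
  L2: frame=0x28 idx=24 entry=0x29007 [P=1 RW=1 US=1 PS=0]
  ⇒ phys 0x2950A  [3 reads]

TLB: [["0x783A18", "0x29"]]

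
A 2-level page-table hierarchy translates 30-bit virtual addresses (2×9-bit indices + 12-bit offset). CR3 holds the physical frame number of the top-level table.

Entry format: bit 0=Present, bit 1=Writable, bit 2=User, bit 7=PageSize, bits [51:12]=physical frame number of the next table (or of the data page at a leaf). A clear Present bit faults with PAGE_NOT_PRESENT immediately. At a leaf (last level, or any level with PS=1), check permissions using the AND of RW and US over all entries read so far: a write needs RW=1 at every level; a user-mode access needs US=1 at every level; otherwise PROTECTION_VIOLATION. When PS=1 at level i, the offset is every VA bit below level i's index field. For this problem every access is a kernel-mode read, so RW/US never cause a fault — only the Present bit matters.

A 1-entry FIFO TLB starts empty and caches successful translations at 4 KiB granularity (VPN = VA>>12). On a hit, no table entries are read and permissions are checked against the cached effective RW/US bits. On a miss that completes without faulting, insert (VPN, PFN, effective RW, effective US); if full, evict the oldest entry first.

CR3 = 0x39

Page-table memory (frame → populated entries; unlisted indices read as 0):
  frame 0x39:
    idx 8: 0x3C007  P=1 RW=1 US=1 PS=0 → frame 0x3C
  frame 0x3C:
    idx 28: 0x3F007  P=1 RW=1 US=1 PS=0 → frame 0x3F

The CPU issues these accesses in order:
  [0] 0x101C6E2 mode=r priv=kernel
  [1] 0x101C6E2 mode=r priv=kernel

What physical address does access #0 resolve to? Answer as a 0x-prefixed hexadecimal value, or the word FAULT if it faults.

Trace:
#0 VA=0x101C6E2 (r,kernel):
  L0: frame=0x39 idx=8 entry=0x3C007 [P=1 RW=1 US=1 PS=0]
  L1: frame=0x3C idx=28 entry=0x3F007 [P=1 RW=1 US=1 PS=0]
  → PA=0x3F6E2  (2 entries read)
#1 VA=0x101C6E2 (r,kernel):
  TLB hit vpn=0x101C → PA=0x3F6E2

Access #0 PA: 0x3F6E2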